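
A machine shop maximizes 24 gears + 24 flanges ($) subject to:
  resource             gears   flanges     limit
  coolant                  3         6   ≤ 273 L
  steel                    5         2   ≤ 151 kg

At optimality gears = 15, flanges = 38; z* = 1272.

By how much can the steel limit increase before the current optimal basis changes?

304

Binding constraints: coolant, steel. The basis is B = [[3,6],[5,2]] with det -24.
Per unit increase in steel, x* moves by d = (0.25, -0.125).
The basis stays optimal until flanges reaches 0; allowable increase = 304 kg.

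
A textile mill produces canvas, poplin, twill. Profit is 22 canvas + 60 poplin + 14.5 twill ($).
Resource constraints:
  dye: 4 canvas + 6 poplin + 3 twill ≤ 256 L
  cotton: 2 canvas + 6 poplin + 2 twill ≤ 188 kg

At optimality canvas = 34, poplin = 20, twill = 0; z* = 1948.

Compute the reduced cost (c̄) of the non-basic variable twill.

-6.5

At the optimum: dye uses 256 of 256 (binding); cotton uses 188 of 188 (binding).
The binding rows give the dual system: 4·y_dye + 2·y_cotton = 22 and 6·y_dye + 6·y_cotton = 60.
Solving: y_dye = 1, y_cotton = 9.
Reduced cost of twill: c₃ − yᵀa₃ = 14.5 − (1·3 + 9·2) = 14.5 − 21 = -6.5.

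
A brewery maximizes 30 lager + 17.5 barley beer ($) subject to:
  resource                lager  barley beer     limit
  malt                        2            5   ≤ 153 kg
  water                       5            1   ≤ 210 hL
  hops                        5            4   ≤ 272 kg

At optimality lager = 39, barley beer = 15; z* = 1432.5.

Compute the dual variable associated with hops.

0

Binding: malt and water. Non-binding: hops (17 unused).
Slack constraints have shadow price 0 (complementary slackness).
Dual feasibility on the basic columns requires 2·y_malt + 5·y_water = 30, 5·y_malt + 1·y_water = 17.5.
→ y_malt = 2.5 and y_water = 5.
Shadow price of hops = 0.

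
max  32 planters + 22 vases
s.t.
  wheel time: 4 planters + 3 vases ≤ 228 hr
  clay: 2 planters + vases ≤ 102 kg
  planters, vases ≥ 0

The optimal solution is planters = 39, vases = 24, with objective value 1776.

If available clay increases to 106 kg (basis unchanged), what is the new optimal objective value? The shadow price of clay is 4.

Δb = 4, so new z* = 1776 + (4)·(4) = 1776 + 16 = 1792.

1792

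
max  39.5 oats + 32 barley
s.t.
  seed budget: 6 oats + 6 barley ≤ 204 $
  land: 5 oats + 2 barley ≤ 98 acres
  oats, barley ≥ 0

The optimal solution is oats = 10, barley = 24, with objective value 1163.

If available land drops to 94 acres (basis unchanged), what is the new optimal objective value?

1153

Both seed budget and land are binding at x*.
From A_Bᵀ y = c: 6·y_seed budget + 5·y_land = 39.5; 6·y_seed budget + 2·y_land = 32.
This yields shadow prices y_seed budget = 4.5, y_land = 2.5.
Δz = y_land·Δb = 2.5 × (-4) = -10, so new z* = 1163 − 10 = 1153.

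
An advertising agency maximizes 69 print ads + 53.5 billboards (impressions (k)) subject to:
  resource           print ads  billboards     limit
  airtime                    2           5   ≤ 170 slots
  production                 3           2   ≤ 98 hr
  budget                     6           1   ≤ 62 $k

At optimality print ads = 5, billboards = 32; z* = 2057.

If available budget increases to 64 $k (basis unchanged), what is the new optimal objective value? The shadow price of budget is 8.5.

2074

Δb = 2, so new z* = 2057 + (8.5)·(2) = 2057 + 17 = 2074.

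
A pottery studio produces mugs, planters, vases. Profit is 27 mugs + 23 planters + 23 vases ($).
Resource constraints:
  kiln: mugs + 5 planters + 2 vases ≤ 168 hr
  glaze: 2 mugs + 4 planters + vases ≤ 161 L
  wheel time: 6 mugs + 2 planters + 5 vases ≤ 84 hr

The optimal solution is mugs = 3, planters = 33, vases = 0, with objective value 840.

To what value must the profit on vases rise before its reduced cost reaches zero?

Binding: kiln and wheel time. Non-binding: glaze (23 unused).
By complementary slackness, y = 0 for the non-binding constraint.
The binding rows give the dual system: 1·y_kiln + 6·y_wheel time = 27 and 5·y_kiln + 2·y_wheel time = 23.
Solving: y_kiln = 3, y_wheel time = 4.
vases enters the basis when its profit ≥ yᵀa₃ = 3·2 + 4·5 = 26.

26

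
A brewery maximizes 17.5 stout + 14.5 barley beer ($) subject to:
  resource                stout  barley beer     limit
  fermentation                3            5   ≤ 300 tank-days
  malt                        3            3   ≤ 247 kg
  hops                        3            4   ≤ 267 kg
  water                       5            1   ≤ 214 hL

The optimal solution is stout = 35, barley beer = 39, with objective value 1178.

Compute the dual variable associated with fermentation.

At the optimum: fermentation uses 300 of 300 (binding); malt uses 222 of 247 (slack = 25); hops uses 261 of 267 (slack = 6); water uses 214 of 214 (binding).
Since malt, hops are not tight, their duals are 0.
The binding rows give the dual system: 3·y_fermentation + 5·y_water = 17.5 and 5·y_fermentation + 1·y_water = 14.5.
Solving: y_fermentation = 2.5, y_water = 2.
Shadow price of fermentation = 2.5.

2.5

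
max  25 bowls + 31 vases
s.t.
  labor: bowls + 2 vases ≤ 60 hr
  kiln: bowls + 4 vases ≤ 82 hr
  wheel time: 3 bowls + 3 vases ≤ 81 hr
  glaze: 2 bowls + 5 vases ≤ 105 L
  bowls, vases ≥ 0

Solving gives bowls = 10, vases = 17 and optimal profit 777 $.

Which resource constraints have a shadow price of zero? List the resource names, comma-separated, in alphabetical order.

labor: 44/60 (slack 16)
kiln: 78/82 (slack 4)
wheel time: 81/81 (binding)
glaze: 105/105 (binding)
By complementary slackness, a constraint with positive slack has shadow price 0 → kiln, labor.

kiln, labor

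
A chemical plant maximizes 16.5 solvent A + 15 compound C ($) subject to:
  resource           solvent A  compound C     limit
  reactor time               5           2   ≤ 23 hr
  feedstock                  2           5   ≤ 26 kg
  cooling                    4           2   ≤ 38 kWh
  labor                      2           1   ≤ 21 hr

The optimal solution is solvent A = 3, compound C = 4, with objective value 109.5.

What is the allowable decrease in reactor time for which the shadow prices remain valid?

12.6

Binding constraints: reactor time, feedstock. The basis is B = [[5,2],[2,5]] with det 21.
Per unit decrease in reactor time, x* moves by d = (-0.2381, 0.0952).
The basis stays optimal until solvent A reaches 0; allowable decrease = 12.6 hr.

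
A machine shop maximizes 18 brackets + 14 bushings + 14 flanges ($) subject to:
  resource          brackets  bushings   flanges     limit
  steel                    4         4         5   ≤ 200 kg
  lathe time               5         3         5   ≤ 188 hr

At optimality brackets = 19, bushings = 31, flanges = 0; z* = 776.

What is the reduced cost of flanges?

Check each constraint at x*: steel 200/200 (tight); lathe time 188/188 (tight).
Dual feasibility on the basic columns requires 4·y_steel + 5·y_lathe time = 18, 4·y_steel + 3·y_lathe time = 14.
This yields shadow prices y_steel = 2, y_lathe time = 2.
Reduced cost of flanges: c₃ − yᵀa₃ = 14 − (2·5 + 2·5) = 14 − 20 = -6.

-6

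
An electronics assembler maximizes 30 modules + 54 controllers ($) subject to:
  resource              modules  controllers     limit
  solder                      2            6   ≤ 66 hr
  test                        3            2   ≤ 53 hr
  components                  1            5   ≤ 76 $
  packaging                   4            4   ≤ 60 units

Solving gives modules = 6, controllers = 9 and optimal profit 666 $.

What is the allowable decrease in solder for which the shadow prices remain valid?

Binding constraints: solder, packaging. The basis is B = [[2,6],[4,4]] with det -16.
Per unit decrease in solder, x* moves by d = (0.25, -0.25).
The basis stays optimal until controllers reaches 0; allowable decrease = 36 hr.

36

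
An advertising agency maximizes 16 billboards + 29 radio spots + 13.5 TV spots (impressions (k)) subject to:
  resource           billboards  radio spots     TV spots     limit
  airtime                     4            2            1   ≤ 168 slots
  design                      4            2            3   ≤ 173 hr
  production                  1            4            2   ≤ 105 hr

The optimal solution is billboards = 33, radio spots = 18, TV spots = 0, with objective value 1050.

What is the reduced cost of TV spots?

-1

At the optimum: airtime uses 168 of 168 (binding); design uses 168 of 173 (slack = 5); production uses 105 of 105 (binding).
Since design is not tight, its dual is 0.
From A_Bᵀ y = c: 4·y_airtime + 1·y_production = 16; 2·y_airtime + 4·y_production = 29.
Solving: y_airtime = 2.5, y_production = 6.
Reduced cost of TV spots: c₃ − yᵀa₃ = 13.5 − (2.5·1 + 6·2) = 13.5 − 14.5 = -1.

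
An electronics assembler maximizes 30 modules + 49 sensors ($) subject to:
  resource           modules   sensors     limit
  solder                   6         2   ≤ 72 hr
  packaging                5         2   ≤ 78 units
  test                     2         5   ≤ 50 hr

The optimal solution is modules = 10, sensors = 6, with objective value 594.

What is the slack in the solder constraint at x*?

solder used = 6·10 + 2·6 = 72; slack = 72 − 72 = 0.

0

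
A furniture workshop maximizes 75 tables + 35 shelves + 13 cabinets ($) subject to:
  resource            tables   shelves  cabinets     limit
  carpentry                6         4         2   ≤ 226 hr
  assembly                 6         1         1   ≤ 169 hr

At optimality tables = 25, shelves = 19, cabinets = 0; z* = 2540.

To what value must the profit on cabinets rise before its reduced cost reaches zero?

20

At the optimum: carpentry uses 226 of 226 (binding); assembly uses 169 of 169 (binding).
From A_Bᵀ y = c: 6·y_carpentry + 6·y_assembly = 75; 4·y_carpentry + 1·y_assembly = 35.
This yields shadow prices y_carpentry = 7.5, y_assembly = 5.
cabinets enters the basis when its profit ≥ yᵀa₃ = 7.5·2 + 5·1 = 20.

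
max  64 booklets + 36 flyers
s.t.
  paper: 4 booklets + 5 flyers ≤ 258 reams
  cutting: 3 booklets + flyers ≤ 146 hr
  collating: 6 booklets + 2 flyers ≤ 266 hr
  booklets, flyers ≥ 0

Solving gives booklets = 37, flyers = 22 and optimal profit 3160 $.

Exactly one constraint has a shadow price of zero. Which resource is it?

paper: 258/258 (binding)
cutting: 133/146 (slack 13)
collating: 266/266 (binding)
By complementary slackness, a constraint with positive slack has shadow price 0 → cutting.

cutting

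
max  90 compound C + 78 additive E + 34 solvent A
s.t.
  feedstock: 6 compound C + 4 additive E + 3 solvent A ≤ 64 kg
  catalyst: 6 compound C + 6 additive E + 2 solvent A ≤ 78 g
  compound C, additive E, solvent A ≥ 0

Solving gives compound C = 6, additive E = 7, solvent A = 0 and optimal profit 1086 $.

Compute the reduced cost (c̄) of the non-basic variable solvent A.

-2

At the optimum: feedstock uses 64 of 64 (binding); catalyst uses 78 of 78 (binding).
Dual feasibility on the basic columns requires 6·y_feedstock + 6·y_catalyst = 90, 4·y_feedstock + 6·y_catalyst = 78.
→ y_feedstock = 6 and y_catalyst = 9.
Reduced cost of solvent A: c₃ − yᵀa₃ = 34 − (6·3 + 9·2) = 34 − 36 = -2.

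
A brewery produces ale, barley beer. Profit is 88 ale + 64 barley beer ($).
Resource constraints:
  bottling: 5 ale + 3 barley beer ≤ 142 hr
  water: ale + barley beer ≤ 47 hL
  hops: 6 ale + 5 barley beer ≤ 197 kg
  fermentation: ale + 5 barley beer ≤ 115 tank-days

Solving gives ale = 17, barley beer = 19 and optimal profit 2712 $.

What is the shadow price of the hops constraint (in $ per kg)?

8

Binding: bottling and hops. Non-binding: water (11 unused), fermentation (3 unused).
Slack constraints have shadow price 0 (complementary slackness).
The binding rows give the dual system: 5·y_bottling + 6·y_hops = 88 and 3·y_bottling + 5·y_hops = 64.
This yields shadow prices y_bottling = 8, y_hops = 8.
Shadow price of hops = 8.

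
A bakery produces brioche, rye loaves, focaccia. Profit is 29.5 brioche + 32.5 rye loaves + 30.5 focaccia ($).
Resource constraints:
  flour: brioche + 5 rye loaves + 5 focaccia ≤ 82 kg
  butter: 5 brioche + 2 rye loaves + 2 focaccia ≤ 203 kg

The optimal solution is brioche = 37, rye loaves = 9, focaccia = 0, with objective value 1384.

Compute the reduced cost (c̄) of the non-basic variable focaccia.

Both flour and butter are binding at x*.
Dual feasibility on the basic columns requires 1·y_flour + 5·y_butter = 29.5, 5·y_flour + 2·y_butter = 32.5.
Solving: y_flour = 4.5, y_butter = 5.
Reduced cost of focaccia: c₃ − yᵀa₃ = 30.5 − (4.5·5 + 5·2) = 30.5 − 32.5 = -2.

-2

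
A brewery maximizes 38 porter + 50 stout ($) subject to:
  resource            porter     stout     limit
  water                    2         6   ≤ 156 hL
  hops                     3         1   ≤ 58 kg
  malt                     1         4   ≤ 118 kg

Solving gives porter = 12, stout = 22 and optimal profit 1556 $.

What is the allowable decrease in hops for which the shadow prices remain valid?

32

Binding constraints: water, hops. The basis is B = [[2,6],[3,1]] with det -16.
Per unit decrease in hops, x* moves by d = (-0.375, 0.125).
The basis stays optimal until porter reaches 0; allowable decrease = 32 kg.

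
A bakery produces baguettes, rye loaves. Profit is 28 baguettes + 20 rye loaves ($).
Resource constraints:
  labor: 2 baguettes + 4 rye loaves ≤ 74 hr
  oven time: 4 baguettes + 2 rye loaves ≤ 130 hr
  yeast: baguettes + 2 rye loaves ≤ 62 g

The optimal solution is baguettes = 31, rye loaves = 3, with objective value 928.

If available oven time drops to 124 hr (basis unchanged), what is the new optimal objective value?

892

At the optimum: labor uses 74 of 74 (binding); oven time uses 130 of 130 (binding); yeast uses 37 of 62 (slack = 25).
Since yeast is not tight, its dual is 0.
From A_Bᵀ y = c: 2·y_labor + 4·y_oven time = 28; 4·y_labor + 2·y_oven time = 20.
→ y_labor = 2 and y_oven time = 6.
Δz = y_oven time·Δb = 6 × (-6) = -36, so new z* = 928 − 36 = 892.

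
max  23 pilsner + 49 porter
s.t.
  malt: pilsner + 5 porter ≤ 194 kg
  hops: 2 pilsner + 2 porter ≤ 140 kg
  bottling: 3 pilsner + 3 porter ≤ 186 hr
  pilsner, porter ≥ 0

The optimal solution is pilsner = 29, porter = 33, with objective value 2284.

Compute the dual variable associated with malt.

6.5

Check each constraint at x*: malt 194/194 (tight); hops 124/140 (slack 16); bottling 186/186 (tight).
By complementary slackness, y = 0 for the non-binding constraint.
The binding rows give the dual system: 1·y_malt + 3·y_bottling = 23 and 5·y_malt + 3·y_bottling = 49.
This yields shadow prices y_malt = 6.5, y_bottling = 5.5.
Shadow price of malt = 6.5.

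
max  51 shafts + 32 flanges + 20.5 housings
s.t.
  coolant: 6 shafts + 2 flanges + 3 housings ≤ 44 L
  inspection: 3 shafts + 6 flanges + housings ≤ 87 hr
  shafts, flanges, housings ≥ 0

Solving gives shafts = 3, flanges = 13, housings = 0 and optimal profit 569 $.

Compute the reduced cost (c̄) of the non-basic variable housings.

-3.5

At the optimum: coolant uses 44 of 44 (binding); inspection uses 87 of 87 (binding).
From A_Bᵀ y = c: 6·y_coolant + 3·y_inspection = 51; 2·y_coolant + 6·y_inspection = 32.
→ y_coolant = 7 and y_inspection = 3.
Reduced cost of housings: c₃ − yᵀa₃ = 20.5 − (7·3 + 3·1) = 20.5 − 24 = -3.5.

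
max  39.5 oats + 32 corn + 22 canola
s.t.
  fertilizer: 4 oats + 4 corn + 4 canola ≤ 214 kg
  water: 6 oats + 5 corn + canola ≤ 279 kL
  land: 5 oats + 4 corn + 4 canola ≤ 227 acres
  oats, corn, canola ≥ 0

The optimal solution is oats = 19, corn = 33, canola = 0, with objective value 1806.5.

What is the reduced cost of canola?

Binding: water and land. Non-binding: fertilizer (6 unused).
Since fertilizer is not tight, its dual is 0.
The binding rows give the dual system: 6·y_water + 5·y_land = 39.5 and 5·y_water + 4·y_land = 32.
Solving: y_water = 2, y_land = 5.5.
Reduced cost of canola: c₃ − yᵀa₃ = 22 − (2·1 + 5.5·4) = 22 − 24 = -2.

-2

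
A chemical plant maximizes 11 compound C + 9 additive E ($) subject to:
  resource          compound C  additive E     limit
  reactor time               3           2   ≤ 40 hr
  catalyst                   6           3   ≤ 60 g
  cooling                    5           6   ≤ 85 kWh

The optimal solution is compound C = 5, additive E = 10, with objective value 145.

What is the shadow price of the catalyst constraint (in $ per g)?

Check each constraint at x*: reactor time 35/40 (slack 5); catalyst 60/60 (tight); cooling 85/85 (tight).
By complementary slackness, y = 0 for the non-binding constraint.
The binding rows give the dual system: 6·y_catalyst + 5·y_cooling = 11 and 3·y_catalyst + 6·y_cooling = 9.
→ y_catalyst = 1 and y_cooling = 1.
Shadow price of catalyst = 1.

1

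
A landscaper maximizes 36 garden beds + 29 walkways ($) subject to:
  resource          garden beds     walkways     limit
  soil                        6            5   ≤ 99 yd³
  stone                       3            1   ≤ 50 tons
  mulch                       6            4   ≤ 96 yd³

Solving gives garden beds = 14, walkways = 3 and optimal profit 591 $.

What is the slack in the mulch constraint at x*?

mulch used = 6·14 + 4·3 = 96; slack = 96 − 96 = 0.

0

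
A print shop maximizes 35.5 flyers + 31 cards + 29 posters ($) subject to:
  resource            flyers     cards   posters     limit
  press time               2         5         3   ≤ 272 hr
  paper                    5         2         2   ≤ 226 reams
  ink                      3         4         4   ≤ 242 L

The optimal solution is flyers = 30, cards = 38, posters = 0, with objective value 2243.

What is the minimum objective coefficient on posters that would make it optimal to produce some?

Binding: paper and ink. Non-binding: press time (22 unused).
By complementary slackness, y = 0 for the non-binding constraint.
The binding rows give the dual system: 5·y_paper + 3·y_ink = 35.5 and 2·y_paper + 4·y_ink = 31.
This yields shadow prices y_paper = 3.5, y_ink = 6.
posters enters the basis when its profit ≥ yᵀa₃ = 3.5·2 + 6·4 = 31.

31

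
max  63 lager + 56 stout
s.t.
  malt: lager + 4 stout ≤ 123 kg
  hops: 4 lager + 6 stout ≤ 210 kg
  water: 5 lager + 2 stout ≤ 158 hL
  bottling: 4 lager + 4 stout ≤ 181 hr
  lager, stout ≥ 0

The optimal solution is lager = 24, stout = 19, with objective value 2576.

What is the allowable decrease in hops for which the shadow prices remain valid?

83.6

Binding constraints: hops, water. The basis is B = [[4,6],[5,2]] with det -22.
Per unit decrease in hops, x* moves by d = (0.0909, -0.2273).
The basis stays optimal until stout reaches 0; allowable decrease = 83.6 kg.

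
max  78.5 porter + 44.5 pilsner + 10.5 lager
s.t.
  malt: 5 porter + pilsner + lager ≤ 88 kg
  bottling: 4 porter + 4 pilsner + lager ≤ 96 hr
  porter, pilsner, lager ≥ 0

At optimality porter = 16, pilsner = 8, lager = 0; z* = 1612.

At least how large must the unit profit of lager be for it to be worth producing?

17.5

Check each constraint at x*: malt 88/88 (tight); bottling 96/96 (tight).
The binding rows give the dual system: 5·y_malt + 4·y_bottling = 78.5 and 1·y_malt + 4·y_bottling = 44.5.
This yields shadow prices y_malt = 8.5, y_bottling = 9.
lager enters the basis when its profit ≥ yᵀa₃ = 8.5·1 + 9·1 = 17.5.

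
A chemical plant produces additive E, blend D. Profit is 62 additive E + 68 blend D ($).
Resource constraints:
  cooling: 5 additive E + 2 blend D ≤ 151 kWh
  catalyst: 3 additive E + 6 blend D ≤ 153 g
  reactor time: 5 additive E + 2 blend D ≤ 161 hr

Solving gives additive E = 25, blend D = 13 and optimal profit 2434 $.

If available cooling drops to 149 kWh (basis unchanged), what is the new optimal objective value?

2420

At the optimum: cooling uses 151 of 151 (binding); catalyst uses 153 of 153 (binding); reactor time uses 151 of 161 (slack = 10).
Since reactor time is not tight, its dual is 0.
Dual feasibility on the basic columns requires 5·y_cooling + 3·y_catalyst = 62, 2·y_cooling + 6·y_catalyst = 68.
This yields shadow prices y_cooling = 7, y_catalyst = 9.
Δz = y_cooling·Δb = 7 × (-2) = -14, so new z* = 2434 − 14 = 2420.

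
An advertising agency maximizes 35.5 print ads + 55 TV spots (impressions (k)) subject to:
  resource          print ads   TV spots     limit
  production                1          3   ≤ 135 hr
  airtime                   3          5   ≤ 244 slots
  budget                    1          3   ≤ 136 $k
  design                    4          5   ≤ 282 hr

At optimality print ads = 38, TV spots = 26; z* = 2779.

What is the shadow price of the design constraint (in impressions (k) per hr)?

2.5

Check each constraint at x*: production 116/135 (slack 19); airtime 244/244 (tight); budget 116/136 (slack 20); design 282/282 (tight).
By complementary slackness, y = 0 for the non-binding constraints.
The binding rows give the dual system: 3·y_airtime + 4·y_design = 35.5 and 5·y_airtime + 5·y_design = 55.
Solving: y_airtime = 8.5, y_design = 2.5.
Shadow price of design = 2.5.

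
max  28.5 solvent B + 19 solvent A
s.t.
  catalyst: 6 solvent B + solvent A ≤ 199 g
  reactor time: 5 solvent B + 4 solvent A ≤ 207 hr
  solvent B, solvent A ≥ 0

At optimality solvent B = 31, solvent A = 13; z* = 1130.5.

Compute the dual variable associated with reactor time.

4.5

At the optimum: catalyst uses 199 of 199 (binding); reactor time uses 207 of 207 (binding).
From A_Bᵀ y = c: 6·y_catalyst + 5·y_reactor time = 28.5; 1·y_catalyst + 4·y_reactor time = 19.
This yields shadow prices y_catalyst = 1, y_reactor time = 4.5.
Shadow price of reactor time = 4.5.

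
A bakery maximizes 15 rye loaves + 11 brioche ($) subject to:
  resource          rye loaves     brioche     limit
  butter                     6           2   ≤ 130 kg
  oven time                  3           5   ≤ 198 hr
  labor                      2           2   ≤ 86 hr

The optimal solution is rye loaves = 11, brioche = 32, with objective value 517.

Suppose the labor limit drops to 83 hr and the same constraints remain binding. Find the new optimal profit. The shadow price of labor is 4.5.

503.5

Δb = -3, so new z* = 517 + (4.5)·(-3) = 517 − 13.5 = 503.5.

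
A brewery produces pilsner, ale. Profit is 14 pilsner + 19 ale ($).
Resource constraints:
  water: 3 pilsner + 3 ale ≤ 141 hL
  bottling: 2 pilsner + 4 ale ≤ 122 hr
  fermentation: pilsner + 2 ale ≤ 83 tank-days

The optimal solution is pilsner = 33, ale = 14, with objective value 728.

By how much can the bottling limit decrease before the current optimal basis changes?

Binding constraints: water, bottling. The basis is B = [[3,3],[2,4]] with det 6.
Per unit decrease in bottling, x* moves by d = (0.5, -0.5).
The basis stays optimal until ale reaches 0; allowable decrease = 28 hr.

28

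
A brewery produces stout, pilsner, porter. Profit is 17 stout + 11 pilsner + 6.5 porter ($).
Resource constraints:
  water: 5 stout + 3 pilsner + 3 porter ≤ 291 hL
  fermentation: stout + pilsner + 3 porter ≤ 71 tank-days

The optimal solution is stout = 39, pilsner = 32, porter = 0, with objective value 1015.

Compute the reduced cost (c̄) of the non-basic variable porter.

-8.5

Check each constraint at x*: water 291/291 (tight); fermentation 71/71 (tight).
Dual feasibility on the basic columns requires 5·y_water + 1·y_fermentation = 17, 3·y_water + 1·y_fermentation = 11.
→ y_water = 3 and y_fermentation = 2.
Reduced cost of porter: c₃ − yᵀa₃ = 6.5 − (3·3 + 2·3) = 6.5 − 15 = -8.5.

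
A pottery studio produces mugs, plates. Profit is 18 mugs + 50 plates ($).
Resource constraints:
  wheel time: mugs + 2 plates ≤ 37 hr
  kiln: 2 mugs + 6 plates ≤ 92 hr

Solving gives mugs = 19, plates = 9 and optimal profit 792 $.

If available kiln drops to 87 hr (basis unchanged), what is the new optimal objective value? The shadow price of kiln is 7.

757

Δb = -5, so new z* = 792 + (7)·(-5) = 792 − 35 = 757.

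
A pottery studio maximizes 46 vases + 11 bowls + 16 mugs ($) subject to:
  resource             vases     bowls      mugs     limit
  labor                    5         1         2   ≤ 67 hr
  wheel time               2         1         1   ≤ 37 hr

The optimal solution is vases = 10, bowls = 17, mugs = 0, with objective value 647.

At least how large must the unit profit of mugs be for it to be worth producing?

19

Both labor and wheel time are binding at x*.
Dual feasibility on the basic columns requires 5·y_labor + 2·y_wheel time = 46, 1·y_labor + 1·y_wheel time = 11.
Solving: y_labor = 8, y_wheel time = 3.
mugs enters the basis when its profit ≥ yᵀa₃ = 8·2 + 3·1 = 19.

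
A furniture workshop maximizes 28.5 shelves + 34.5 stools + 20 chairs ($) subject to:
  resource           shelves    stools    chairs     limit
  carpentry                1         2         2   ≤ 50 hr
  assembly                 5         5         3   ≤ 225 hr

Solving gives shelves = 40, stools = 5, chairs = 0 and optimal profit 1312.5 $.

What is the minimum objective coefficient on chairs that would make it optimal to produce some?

25.5

Both carpentry and assembly are binding at x*.
Dual feasibility on the basic columns requires 1·y_carpentry + 5·y_assembly = 28.5, 2·y_carpentry + 5·y_assembly = 34.5.
→ y_carpentry = 6 and y_assembly = 4.5.
chairs enters the basis when its profit ≥ yᵀa₃ = 6·2 + 4.5·3 = 25.5.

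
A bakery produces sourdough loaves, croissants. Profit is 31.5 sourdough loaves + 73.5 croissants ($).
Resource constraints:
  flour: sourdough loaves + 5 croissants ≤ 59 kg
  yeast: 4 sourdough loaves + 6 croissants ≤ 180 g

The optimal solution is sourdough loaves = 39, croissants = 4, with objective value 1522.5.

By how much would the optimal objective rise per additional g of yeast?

6

Check each constraint at x*: flour 59/59 (tight); yeast 180/180 (tight).
The binding rows give the dual system: 1·y_flour + 4·y_yeast = 31.5 and 5·y_flour + 6·y_yeast = 73.5.
→ y_flour = 7.5 and y_yeast = 6.
Shadow price of yeast = 6.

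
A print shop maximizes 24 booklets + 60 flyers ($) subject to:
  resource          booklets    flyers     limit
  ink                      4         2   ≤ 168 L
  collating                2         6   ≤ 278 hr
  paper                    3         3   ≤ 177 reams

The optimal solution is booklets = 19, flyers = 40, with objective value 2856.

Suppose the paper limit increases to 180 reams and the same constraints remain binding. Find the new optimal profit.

At the optimum: ink uses 156 of 168 (slack = 12); collating uses 278 of 278 (binding); paper uses 177 of 177 (binding).
By complementary slackness, y = 0 for the non-binding constraint.
The binding rows give the dual system: 2·y_collating + 3·y_paper = 24 and 6·y_collating + 3·y_paper = 60.
Solving: y_collating = 9, y_paper = 2.
Δz = y_paper·Δb = 2 × (3) = 6, so new z* = 2856 + 6 = 2862.

2862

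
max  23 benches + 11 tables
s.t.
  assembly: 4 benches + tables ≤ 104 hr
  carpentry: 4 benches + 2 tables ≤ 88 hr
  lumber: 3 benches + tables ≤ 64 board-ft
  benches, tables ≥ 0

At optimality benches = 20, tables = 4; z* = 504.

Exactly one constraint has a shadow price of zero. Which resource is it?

assembly

assembly: 84/104 (slack 20)
carpentry: 88/88 (binding)
lumber: 64/64 (binding)
By complementary slackness, a constraint with positive slack has shadow price 0 → assembly.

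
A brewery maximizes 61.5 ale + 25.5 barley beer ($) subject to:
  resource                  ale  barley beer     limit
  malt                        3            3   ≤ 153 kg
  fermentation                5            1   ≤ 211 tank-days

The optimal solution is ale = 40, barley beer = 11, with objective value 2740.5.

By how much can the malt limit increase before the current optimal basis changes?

Binding constraints: malt, fermentation. The basis is B = [[3,3],[5,1]] with det -12.
Per unit increase in malt, x* moves by d = (-0.0833, 0.4167).
The basis stays optimal until ale reaches 0; allowable increase = 480 kg.

480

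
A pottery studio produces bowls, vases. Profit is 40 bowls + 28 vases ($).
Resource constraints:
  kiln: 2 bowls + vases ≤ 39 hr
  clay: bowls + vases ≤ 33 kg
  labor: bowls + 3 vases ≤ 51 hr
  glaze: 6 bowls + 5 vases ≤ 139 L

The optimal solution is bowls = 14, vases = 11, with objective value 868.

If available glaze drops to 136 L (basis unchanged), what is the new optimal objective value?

856

Binding: kiln and glaze. Non-binding: clay (8 unused), labor (4 unused).
By complementary slackness, y = 0 for the non-binding constraints.
From A_Bᵀ y = c: 2·y_kiln + 6·y_glaze = 40; 1·y_kiln + 5·y_glaze = 28.
→ y_kiln = 8 and y_glaze = 4.
Δz = y_glaze·Δb = 4 × (-3) = -12, so new z* = 868 − 12 = 856.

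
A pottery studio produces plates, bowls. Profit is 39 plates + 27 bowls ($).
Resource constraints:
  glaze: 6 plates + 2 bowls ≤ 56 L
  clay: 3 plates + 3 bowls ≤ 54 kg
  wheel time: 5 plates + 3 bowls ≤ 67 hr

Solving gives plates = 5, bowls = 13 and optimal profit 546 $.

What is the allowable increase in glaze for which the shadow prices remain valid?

6

Binding constraints: glaze, clay. The basis is B = [[6,2],[3,3]] with det 12.
Per unit increase in glaze, x* moves by d = (0.25, -0.25).
The basis stays optimal until wheel time becomes binding; allowable increase = 6 L.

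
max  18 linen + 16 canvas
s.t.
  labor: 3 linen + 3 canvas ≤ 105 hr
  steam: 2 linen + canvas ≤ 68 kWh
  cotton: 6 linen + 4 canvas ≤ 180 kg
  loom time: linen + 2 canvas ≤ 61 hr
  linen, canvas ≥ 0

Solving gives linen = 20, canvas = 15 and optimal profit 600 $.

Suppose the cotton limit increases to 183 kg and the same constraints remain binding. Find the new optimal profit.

603

Binding: labor and cotton. Non-binding: steam (13 unused), loom time (11 unused).
By complementary slackness, y = 0 for the non-binding constraints.
The binding rows give the dual system: 3·y_labor + 6·y_cotton = 18 and 3·y_labor + 4·y_cotton = 16.
→ y_labor = 4 and y_cotton = 1.
Δz = y_cotton·Δb = 1 × (3) = 3, so new z* = 600 + 3 = 603.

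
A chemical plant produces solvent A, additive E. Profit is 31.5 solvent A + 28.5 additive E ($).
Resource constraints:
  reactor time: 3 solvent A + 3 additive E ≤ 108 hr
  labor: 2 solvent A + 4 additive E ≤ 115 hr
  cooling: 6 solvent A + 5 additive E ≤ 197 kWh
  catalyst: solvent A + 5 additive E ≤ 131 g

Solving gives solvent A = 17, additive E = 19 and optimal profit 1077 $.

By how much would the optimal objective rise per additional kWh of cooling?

At the optimum: reactor time uses 108 of 108 (binding); labor uses 110 of 115 (slack = 5); cooling uses 197 of 197 (binding); catalyst uses 112 of 131 (slack = 19).
Slack constraints have shadow price 0 (complementary slackness).
The binding rows give the dual system: 3·y_reactor time + 6·y_cooling = 31.5 and 3·y_reactor time + 5·y_cooling = 28.5.
This yields shadow prices y_reactor time = 4.5, y_cooling = 3.
Shadow price of cooling = 3.

3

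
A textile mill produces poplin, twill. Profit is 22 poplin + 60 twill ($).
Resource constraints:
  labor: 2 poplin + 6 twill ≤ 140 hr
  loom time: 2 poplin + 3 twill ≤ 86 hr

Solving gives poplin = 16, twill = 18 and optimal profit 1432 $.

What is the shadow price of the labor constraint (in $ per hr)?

9

Both labor and loom time are binding at x*.
The binding rows give the dual system: 2·y_labor + 2·y_loom time = 22 and 6·y_labor + 3·y_loom time = 60.
→ y_labor = 9 and y_loom time = 2.
Shadow price of labor = 9.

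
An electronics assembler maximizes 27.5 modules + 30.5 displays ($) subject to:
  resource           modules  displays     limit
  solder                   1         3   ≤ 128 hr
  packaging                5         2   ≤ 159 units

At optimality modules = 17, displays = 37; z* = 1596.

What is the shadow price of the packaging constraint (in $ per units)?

Check each constraint at x*: solder 128/128 (tight); packaging 159/159 (tight).
The binding rows give the dual system: 1·y_solder + 5·y_packaging = 27.5 and 3·y_solder + 2·y_packaging = 30.5.
This yields shadow prices y_solder = 7.5, y_packaging = 4.
Shadow price of packaging = 4.

4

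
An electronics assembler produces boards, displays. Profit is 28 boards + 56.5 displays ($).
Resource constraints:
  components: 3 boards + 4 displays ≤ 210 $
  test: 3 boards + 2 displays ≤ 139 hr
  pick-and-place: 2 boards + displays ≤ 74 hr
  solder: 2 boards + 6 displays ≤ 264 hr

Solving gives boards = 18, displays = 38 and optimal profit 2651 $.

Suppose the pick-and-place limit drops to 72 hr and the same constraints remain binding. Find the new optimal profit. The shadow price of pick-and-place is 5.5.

2640

Δb = -2, so new z* = 2651 + (5.5)·(-2) = 2651 − 11 = 2640.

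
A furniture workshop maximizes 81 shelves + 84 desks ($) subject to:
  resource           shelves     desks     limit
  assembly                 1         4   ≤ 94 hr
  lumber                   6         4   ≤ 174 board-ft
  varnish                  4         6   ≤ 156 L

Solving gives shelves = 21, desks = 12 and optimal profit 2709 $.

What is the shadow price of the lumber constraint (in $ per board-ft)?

Check each constraint at x*: assembly 69/94 (slack 25); lumber 174/174 (tight); varnish 156/156 (tight).
Slack constraints have shadow price 0 (complementary slackness).
Dual feasibility on the basic columns requires 6·y_lumber + 4·y_varnish = 81, 4·y_lumber + 6·y_varnish = 84.
Solving: y_lumber = 7.5, y_varnish = 9.
Shadow price of lumber = 7.5.

7.5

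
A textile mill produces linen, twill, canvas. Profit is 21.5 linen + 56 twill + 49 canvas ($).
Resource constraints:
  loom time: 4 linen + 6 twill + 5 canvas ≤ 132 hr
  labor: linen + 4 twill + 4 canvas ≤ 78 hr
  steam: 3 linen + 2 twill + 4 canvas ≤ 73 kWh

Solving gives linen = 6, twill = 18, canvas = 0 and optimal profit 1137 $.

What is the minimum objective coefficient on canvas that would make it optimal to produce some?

Check each constraint at x*: loom time 132/132 (tight); labor 78/78 (tight); steam 54/73 (slack 19).
Slack constraints have shadow price 0 (complementary slackness).
The binding rows give the dual system: 4·y_loom time + 1·y_labor = 21.5 and 6·y_loom time + 4·y_labor = 56.
Solving: y_loom time = 3, y_labor = 9.5.
canvas enters the basis when its profit ≥ yᵀa₃ = 3·5 + 9.5·4 = 53.

53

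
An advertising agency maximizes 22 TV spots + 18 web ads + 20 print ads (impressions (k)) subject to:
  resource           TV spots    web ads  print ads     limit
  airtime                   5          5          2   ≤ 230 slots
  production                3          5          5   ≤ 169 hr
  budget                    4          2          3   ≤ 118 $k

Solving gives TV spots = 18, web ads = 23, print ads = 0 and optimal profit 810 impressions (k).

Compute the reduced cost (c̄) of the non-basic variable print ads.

-2

Binding: production and budget. Non-binding: airtime (25 unused).
By complementary slackness, y = 0 for the non-binding constraint.
From A_Bᵀ y = c: 3·y_production + 4·y_budget = 22; 5·y_production + 2·y_budget = 18.
→ y_production = 2 and y_budget = 4.
Reduced cost of print ads: c₃ − yᵀa₃ = 20 − (2·5 + 4·3) = 20 − 22 = -2.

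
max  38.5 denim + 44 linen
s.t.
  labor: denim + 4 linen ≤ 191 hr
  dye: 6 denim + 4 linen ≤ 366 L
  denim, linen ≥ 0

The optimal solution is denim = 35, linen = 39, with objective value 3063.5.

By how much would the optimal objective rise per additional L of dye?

5.5

Check each constraint at x*: labor 191/191 (tight); dye 366/366 (tight).
From A_Bᵀ y = c: 1·y_labor + 6·y_dye = 38.5; 4·y_labor + 4·y_dye = 44.
→ y_labor = 5.5 and y_dye = 5.5.
Shadow price of dye = 5.5.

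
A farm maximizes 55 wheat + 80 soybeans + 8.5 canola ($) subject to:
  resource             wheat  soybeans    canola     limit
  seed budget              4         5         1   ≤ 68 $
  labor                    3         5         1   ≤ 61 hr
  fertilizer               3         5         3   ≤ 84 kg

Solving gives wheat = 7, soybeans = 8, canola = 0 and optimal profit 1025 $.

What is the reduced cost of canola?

-7.5

Check each constraint at x*: seed budget 68/68 (tight); labor 61/61 (tight); fertilizer 61/84 (slack 23).
Since fertilizer is not tight, its dual is 0.
From A_Bᵀ y = c: 4·y_seed budget + 3·y_labor = 55; 5·y_seed budget + 5·y_labor = 80.
This yields shadow prices y_seed budget = 7, y_labor = 9.
Reduced cost of canola: c₃ − yᵀa₃ = 8.5 − (7·1 + 9·1) = 8.5 − 16 = -7.5.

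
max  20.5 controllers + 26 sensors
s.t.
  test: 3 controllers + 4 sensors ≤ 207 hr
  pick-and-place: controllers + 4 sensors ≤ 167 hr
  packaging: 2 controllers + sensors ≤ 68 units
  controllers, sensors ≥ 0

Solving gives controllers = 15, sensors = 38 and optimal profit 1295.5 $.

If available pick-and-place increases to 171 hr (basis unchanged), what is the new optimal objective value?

Check each constraint at x*: test 197/207 (slack 10); pick-and-place 167/167 (tight); packaging 68/68 (tight).
By complementary slackness, y = 0 for the non-binding constraint.
Dual feasibility on the basic columns requires 1·y_pick-and-place + 2·y_packaging = 20.5, 4·y_pick-and-place + 1·y_packaging = 26.
Solving: y_pick-and-place = 4.5, y_packaging = 8.
Δz = y_pick-and-place·Δb = 4.5 × (4) = 18, so new z* = 1295.5 + 18 = 1313.5.

1313.5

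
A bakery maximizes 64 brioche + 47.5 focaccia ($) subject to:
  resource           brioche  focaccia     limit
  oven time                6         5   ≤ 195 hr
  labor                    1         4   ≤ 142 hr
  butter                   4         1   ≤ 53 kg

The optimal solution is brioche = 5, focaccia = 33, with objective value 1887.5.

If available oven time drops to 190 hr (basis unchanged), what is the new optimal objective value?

1842.5

Check each constraint at x*: oven time 195/195 (tight); labor 137/142 (slack 5); butter 53/53 (tight).
Slack constraints have shadow price 0 (complementary slackness).
Dual feasibility on the basic columns requires 6·y_oven time + 4·y_butter = 64, 5·y_oven time + 1·y_butter = 47.5.
→ y_oven time = 9 and y_butter = 2.5.
Δz = y_oven time·Δb = 9 × (-5) = -45, so new z* = 1887.5 − 45 = 1842.5.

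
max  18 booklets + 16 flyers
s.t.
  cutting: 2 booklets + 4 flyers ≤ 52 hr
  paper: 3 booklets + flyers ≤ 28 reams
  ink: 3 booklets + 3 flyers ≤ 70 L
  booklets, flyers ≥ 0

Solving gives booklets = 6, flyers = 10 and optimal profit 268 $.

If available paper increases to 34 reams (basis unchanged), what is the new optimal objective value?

Binding: cutting and paper. Non-binding: ink (22 unused).
By complementary slackness, y = 0 for the non-binding constraint.
The binding rows give the dual system: 2·y_cutting + 3·y_paper = 18 and 4·y_cutting + 1·y_paper = 16.
→ y_cutting = 3 and y_paper = 4.
Δz = y_paper·Δb = 4 × (6) = 24, so new z* = 268 + 24 = 292.

292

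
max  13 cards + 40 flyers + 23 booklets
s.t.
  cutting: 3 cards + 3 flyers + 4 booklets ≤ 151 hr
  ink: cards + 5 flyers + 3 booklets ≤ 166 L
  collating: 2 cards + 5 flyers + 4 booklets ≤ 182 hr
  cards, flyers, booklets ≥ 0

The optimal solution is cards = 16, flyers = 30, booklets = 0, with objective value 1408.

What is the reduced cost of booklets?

Check each constraint at x*: cutting 138/151 (slack 13); ink 166/166 (tight); collating 182/182 (tight).
Slack constraints have shadow price 0 (complementary slackness).
From A_Bᵀ y = c: 1·y_ink + 2·y_collating = 13; 5·y_ink + 5·y_collating = 40.
→ y_ink = 3 and y_collating = 5.
Reduced cost of booklets: c₃ − yᵀa₃ = 23 − (3·3 + 5·4) = 23 − 29 = -6.

-6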